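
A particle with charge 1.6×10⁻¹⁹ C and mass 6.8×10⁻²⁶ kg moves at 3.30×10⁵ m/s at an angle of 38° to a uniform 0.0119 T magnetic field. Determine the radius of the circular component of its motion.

v⊥ = v sinθ = 3.30×10⁵·sin38° ≈ 2.032×10⁵ m/s.
r = m v⊥/(|q|B) = (6.8×10⁻²⁶)(2.032×10⁵)/((1.6×10⁻¹⁹)(0.0119)) ≈ 7.26 m.

r ≈ 7.26 m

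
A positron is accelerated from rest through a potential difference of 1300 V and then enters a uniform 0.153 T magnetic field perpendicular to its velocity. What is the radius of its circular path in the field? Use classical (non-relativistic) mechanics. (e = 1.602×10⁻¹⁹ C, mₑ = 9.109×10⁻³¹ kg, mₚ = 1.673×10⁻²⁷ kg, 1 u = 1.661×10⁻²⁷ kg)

Acceleration: |q|V = ½mv² ⇒ v = √(2|q|V/m) = √(2·1.602×10⁻¹⁹·1300/9.109×10⁻³¹) ≈ 2.138×10⁷ m/s.
In the field: r = mv/(|q|B) = (9.109×10⁻³¹)(2.138×10⁷)/((1.602×10⁻¹⁹)(0.153)) ≈ 7.95×10⁻⁴ m.

r ≈ 7.95×10⁻⁴ m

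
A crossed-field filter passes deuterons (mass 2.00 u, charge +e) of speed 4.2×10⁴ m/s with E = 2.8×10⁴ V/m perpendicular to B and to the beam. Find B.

B = 0.67 T

Balance of forces in the selector: qE = qvB ⇒ B = E/v.
B = 2.8×10⁴/4.2×10⁴ = 0.67 T.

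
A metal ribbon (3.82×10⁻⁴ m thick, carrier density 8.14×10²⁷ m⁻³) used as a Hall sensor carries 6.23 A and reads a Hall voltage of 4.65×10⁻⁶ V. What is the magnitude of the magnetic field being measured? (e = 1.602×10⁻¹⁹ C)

From V_H = IB/(n e t), B = V_H n e t / I.
B = (4.65×10⁻⁶)(8.14×10²⁷)(1.602×10⁻¹⁹)(3.82×10⁻⁴)/6.23 ≈ 0.372 T.

B ≈ 0.372 T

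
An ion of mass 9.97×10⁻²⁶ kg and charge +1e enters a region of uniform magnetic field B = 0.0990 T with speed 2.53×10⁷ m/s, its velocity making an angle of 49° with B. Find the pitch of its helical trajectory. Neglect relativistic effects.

p ≈ 656 m

v∥ = v cosθ = 2.53×10⁷·cos49° ≈ 1.660×10⁷ m/s.
T = 2πm/(|q|B) = 2π(9.97×10⁻²⁶)/((1.602×10⁻¹⁹)(0.0990)) ≈ 3.950×10⁻⁵ s.
pitch = v∥ T = (1.660×10⁷)(3.950×10⁻⁵) ≈ 656 m.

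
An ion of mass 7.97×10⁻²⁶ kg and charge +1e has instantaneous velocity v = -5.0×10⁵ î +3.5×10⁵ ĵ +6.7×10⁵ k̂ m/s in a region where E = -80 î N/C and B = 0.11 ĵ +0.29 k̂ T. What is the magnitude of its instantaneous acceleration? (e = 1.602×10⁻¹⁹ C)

v×B = (2.78×10⁴, 1.45×10⁵, -5.50×10⁴) N/C.
E + v×B = (2.77×10⁴, 1.45×10⁵, -5.50×10⁴) N/C.
F = q(E + v×B) = (1.602×10⁻¹⁹ C)·(2.77×10⁴, 1.45×10⁵, -5.50×10⁴) = (4.44×10⁻¹⁵, 2.32×10⁻¹⁴, -8.81×10⁻¹⁵) N.
|a| = |F|/m = 2.524×10⁻¹⁴/7.97×10⁻²⁶ ≈ 3.17×10¹¹ m/s².

|a| ≈ 3.17×10¹¹ m/s²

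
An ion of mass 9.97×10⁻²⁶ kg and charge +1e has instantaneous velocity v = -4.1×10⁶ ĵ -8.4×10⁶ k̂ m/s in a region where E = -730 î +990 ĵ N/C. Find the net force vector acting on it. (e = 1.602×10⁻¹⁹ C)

Only an electric field acts, so F = qE = (1.602×10⁻¹⁹ C)·(-730, 990, 0) = (-1.17×10⁻¹⁶, 1.59×10⁻¹⁶, 0) N.

F ≈ (-1.17×10⁻¹⁶, 1.59×10⁻¹⁶, 0) N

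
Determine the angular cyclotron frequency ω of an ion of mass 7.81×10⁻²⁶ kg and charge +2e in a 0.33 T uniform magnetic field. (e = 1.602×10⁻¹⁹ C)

ω ≈ 1.4×10⁶ rad/s

ω = |q|B/m.
ω = (3.204×10⁻¹⁹)(0.33)/7.81×10⁻²⁶ ≈ 1.4×10⁶ rad/s.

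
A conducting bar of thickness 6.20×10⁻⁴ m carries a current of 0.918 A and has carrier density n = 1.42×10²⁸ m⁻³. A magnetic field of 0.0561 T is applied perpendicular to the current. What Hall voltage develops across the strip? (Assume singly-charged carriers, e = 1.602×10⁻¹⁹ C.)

V_H ≈ 3.65×10⁻⁸ V

V_H = IB/(n e t).
V_H = (0.918)(0.0561)/((1.42×10²⁸)(1.602×10⁻¹⁹)(6.20×10⁻⁴)) ≈ 3.65×10⁻⁸ V.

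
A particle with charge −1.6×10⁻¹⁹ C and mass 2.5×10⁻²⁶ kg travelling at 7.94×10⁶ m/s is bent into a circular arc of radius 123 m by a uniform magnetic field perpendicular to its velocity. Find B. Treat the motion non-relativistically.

B ≈ 0.0101 T

From |q|vB = mv²/r, B = mv/(|q|r).
B = (2.5×10⁻²⁶)(7.94×10⁶)/((1.6×10⁻¹⁹)(123)) ≈ 0.0101 T.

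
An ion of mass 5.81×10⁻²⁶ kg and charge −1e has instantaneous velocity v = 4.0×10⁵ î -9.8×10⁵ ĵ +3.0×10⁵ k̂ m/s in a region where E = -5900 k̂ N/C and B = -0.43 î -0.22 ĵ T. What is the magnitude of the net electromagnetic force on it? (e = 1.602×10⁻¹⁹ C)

|F| ≈ 8.58×10⁻¹⁴ N

v×B = (6.60×10⁴, -1.29×10⁵, -5.09×10⁵) N/C.
E + v×B = (6.60×10⁴, -1.29×10⁵, -5.15×10⁵) N/C.
F = q(E + v×B) = (−1.602×10⁻¹⁹ C)·(6.60×10⁴, -1.29×10⁵, -5.15×10⁵) = (-1.06×10⁻¹⁴, 2.07×10⁻¹⁴, 8.26×10⁻¹⁴) N.
|F| = 8.58×10⁻¹⁴ N.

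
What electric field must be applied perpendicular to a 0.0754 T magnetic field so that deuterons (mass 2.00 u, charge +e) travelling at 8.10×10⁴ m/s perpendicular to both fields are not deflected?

For straight-line motion qE = qvB, so E = vB.
E = 8.10×10⁴ × 0.0754 = 6110 V/m.

E = 6110 V/m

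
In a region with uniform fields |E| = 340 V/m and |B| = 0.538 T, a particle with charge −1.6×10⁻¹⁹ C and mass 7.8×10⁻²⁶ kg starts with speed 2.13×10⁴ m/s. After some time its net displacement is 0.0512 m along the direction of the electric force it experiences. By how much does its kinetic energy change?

ΔKE ≈ 2.79×10⁻¹⁸ J

The magnetic force is always ⟂ v and does no work; only the electric force changes KE.
ΔKE = F_E · d = |q|E d = (1.6×10⁻¹⁹)(340)(0.0512) ≈ 2.79×10⁻¹⁸ J.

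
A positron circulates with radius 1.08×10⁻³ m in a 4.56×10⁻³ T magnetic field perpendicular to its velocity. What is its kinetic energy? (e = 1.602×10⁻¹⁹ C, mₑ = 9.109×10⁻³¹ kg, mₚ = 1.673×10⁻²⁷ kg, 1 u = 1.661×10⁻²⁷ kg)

v = |q|Br/m, then KE = ½mv² = (qBr)²/(2m).
v = (1.602×10⁻¹⁹)(4.56×10⁻³)(1.08×10⁻³)/9.109×10⁻³¹ ≈ 8.661×10⁵ m/s.
KE = ½(9.109×10⁻³¹)(8.661×10⁵)² ≈ 3.42×10⁻¹⁹ J = 2.13 eV.

KE ≈ 2.13 eV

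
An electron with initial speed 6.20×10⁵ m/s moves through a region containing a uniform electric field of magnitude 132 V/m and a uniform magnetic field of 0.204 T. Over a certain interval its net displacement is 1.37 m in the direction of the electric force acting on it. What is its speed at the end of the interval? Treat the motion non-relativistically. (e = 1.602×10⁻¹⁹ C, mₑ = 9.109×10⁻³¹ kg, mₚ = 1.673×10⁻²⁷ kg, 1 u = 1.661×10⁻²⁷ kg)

v_f ≈ 8.00×10⁶ m/s

B does no work; ΔKE = |q|E d.
½mv_f² = ½mv₀² + |q|Ed = ½(9.109×10⁻³¹)(6.20×10⁵)² + (1.602×10⁻¹⁹)(132)(1.37) ≈ 1.751×10⁻¹⁹ J + 2.897×10⁻¹⁷ J ≈ 2.915×10⁻¹⁷ J.
v_f = √(2·2.915×10⁻¹⁷/9.109×10⁻³¹) ≈ 8.00×10⁶ m/s.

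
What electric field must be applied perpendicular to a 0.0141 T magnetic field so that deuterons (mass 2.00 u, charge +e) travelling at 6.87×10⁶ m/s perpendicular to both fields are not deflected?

For straight-line motion qE = qvB, so E = vB.
E = 6.87×10⁶ × 0.0141 = 9.69×10⁴ V/m.

E = 9.69×10⁴ V/m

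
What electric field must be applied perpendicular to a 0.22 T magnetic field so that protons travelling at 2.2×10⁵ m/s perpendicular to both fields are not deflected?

For straight-line motion qE = qvB, so E = vB.
E = 2.2×10⁵ × 0.22 = 4.8×10⁴ V/m.

E = 4.8×10⁴ V/m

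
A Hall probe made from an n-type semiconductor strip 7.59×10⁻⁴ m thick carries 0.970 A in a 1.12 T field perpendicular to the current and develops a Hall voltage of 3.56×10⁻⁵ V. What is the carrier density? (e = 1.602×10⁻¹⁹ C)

n ≈ 2.51×10²⁶ m⁻³

From V_H = IB/(n e t), n = IB/(V_H e t).
n = (0.970)(1.12)/((3.56×10⁻⁵)(1.602×10⁻¹⁹)(7.59×10⁻⁴)) ≈ 2.51×10²⁶ m⁻³.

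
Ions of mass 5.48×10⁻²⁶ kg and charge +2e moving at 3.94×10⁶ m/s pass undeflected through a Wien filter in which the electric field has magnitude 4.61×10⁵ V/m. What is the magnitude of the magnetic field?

Balance of forces in the selector: qE = qvB ⇒ B = E/v.
B = 4.61×10⁵/3.94×10⁶ = 0.117 T.

B = 0.117 T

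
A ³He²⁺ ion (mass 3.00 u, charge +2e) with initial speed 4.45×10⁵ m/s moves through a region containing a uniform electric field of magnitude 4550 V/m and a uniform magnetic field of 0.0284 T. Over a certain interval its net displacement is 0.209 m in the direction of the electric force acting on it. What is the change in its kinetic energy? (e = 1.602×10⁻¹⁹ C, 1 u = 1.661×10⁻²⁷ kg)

The magnetic force is always ⟂ v and does no work; only the electric force changes KE.
ΔKE = F_E · d = |q|E d = (3.204×10⁻¹⁹)(4550)(0.209) ≈ 3.05×10⁻¹⁶ J.

ΔKE ≈ 3.05×10⁻¹⁶ J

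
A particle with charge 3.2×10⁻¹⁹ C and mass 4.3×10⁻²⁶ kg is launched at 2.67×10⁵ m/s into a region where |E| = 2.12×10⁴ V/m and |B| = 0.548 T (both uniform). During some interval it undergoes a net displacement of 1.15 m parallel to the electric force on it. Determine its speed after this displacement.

B does no work; ΔKE = |q|E d.
½mv_f² = ½mv₀² + |q|Ed = ½(4.3×10⁻²⁶)(2.67×10⁵)² + (3.2×10⁻¹⁹)(2.12×10⁴)(1.15) ≈ 1.533×10⁻¹⁵ J + 7.802×10⁻¹⁵ J ≈ 9.334×10⁻¹⁵ J.
v_f = √(2·9.334×10⁻¹⁵/4.3×10⁻²⁶) ≈ 6.59×10⁵ m/s.

v_f ≈ 6.59×10⁵ m/s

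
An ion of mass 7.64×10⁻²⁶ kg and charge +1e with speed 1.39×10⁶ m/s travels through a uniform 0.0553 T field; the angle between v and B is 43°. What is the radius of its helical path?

v⊥ = v sinθ = 1.39×10⁶·sin43° ≈ 9.480×10⁵ m/s.
r = m v⊥/(|q|B) = (7.64×10⁻²⁶)(9.480×10⁵)/((1.602×10⁻¹⁹)(0.0553)) ≈ 8.18 m.

r ≈ 8.18 m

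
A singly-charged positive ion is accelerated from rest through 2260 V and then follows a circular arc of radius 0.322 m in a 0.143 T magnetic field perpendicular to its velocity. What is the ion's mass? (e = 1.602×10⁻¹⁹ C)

m ≈ 7.51×10⁻²⁶ kg

Combine |q|V = ½mv² and r = mv/(|q|B): eliminate v to get m = qB²r²/(2V).
m = (1.602×10⁻¹⁹)(0.143)²(0.322)²/(2·2260) ≈ 7.51×10⁻²⁶ kg.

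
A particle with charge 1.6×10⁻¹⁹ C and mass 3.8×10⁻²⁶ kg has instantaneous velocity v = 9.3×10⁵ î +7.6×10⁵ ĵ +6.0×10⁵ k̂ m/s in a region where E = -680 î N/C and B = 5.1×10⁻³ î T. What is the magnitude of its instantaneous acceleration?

v×B = (0, 3060, -3880) N/C.
E + v×B = (-680, 3060, -3880) N/C.
F = q(E + v×B) = (1.6×10⁻¹⁹ C)·(-680, 3060, -3880) = (-1.09×10⁻¹⁶, 4.90×10⁻¹⁶, -6.20×10⁻¹⁶) N.
|a| = |F|/m = 7.976×10⁻¹⁶/3.8×10⁻²⁶ ≈ 2.10×10¹⁰ m/s².

|a| ≈ 2.10×10¹⁰ m/s²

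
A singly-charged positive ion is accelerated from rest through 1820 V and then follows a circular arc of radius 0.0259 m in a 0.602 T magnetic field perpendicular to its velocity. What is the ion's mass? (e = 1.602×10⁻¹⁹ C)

m ≈ 1.07×10⁻²⁶ kg

Combine |q|V = ½mv² and r = mv/(|q|B): eliminate v to get m = qB²r²/(2V).
m = (1.602×10⁻¹⁹)(0.602)²(0.0259)²/(2·1820) ≈ 1.07×10⁻²⁶ kg.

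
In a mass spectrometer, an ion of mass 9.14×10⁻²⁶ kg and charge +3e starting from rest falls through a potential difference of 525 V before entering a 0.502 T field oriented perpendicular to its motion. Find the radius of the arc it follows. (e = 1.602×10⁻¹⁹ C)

r ≈ 0.0281 m

Acceleration: |q|V = ½mv² ⇒ v = √(2|q|V/m) = √(2·4.806×10⁻¹⁹·525/9.14×10⁻²⁶) ≈ 7.430×10⁴ m/s.
In the field: r = mv/(|q|B) = (9.14×10⁻²⁶)(7.430×10⁴)/((4.806×10⁻¹⁹)(0.502)) ≈ 0.0281 m.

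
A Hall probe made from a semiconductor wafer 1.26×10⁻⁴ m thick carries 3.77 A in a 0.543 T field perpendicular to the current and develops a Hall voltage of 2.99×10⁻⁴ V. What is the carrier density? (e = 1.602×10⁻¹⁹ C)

From V_H = IB/(n e t), n = IB/(V_H e t).
n = (3.77)(0.543)/((2.99×10⁻⁴)(1.602×10⁻¹⁹)(1.26×10⁻⁴)) ≈ 3.39×10²⁶ m⁻³.

n ≈ 3.39×10²⁶ m⁻³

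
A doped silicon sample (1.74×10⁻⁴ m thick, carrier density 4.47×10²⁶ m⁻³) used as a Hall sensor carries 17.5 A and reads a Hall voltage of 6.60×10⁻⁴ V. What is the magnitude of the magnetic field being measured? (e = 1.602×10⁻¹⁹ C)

B ≈ 0.470 T

From V_H = IB/(n e t), B = V_H n e t / I.
B = (6.60×10⁻⁴)(4.47×10²⁶)(1.602×10⁻¹⁹)(1.74×10⁻⁴)/17.5 ≈ 0.470 T.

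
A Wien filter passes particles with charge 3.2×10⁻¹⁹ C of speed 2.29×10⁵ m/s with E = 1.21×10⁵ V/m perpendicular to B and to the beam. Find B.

Balance of forces in the selector: qE = qvB ⇒ B = E/v.
B = 1.21×10⁵/2.29×10⁵ = 0.528 T.

B = 0.528 T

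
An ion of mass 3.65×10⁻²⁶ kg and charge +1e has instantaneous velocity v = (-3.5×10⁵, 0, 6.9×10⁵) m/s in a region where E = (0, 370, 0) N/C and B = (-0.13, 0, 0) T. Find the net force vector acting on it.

v×B = (0, -8.97×10⁴, 0) N/C.
E + v×B = (0, -8.93×10⁴, 0) N/C.
F = q(E + v×B) = (1.602×10⁻¹⁹ C)·(0, -8.93×10⁴, 0) = (0, -1.43×10⁻¹⁴, 0) N.

F ≈ (0, -1.43×10⁻¹⁴, 0) N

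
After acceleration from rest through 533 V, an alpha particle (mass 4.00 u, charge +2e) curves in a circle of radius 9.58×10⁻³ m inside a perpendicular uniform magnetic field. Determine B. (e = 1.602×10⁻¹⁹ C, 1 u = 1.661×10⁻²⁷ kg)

B ≈ 0.491 T

v = √(2|q|V/m) = √(2·3.204×10⁻¹⁹·533/6.644×10⁻²⁷) ≈ 2.267×10⁵ m/s.
B = mv/(|q|r) = (6.644×10⁻²⁷)(2.267×10⁵)/((3.204×10⁻¹⁹)(9.58×10⁻³)) ≈ 0.491 T.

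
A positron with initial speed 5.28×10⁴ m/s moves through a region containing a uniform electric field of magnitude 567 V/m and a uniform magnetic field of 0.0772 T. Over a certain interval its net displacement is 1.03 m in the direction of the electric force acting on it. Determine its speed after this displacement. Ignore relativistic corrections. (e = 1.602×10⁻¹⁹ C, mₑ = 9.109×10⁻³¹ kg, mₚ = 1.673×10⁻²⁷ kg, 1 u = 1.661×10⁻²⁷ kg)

v_f ≈ 1.43×10⁷ m/s

B does no work; ΔKE = |q|E d.
½mv_f² = ½mv₀² + |q|Ed = ½(9.109×10⁻³¹)(5.28×10⁴)² + (1.602×10⁻¹⁹)(567)(1.03) ≈ 1.270×10⁻²¹ J + 9.356×10⁻¹⁷ J ≈ 9.356×10⁻¹⁷ J.
v_f = √(2·9.356×10⁻¹⁷/9.109×10⁻³¹) ≈ 1.43×10⁷ m/s.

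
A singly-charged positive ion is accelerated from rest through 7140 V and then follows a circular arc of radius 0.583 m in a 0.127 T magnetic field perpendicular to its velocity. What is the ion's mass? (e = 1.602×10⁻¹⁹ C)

m ≈ 6.15×10⁻²⁶ kg

Combine |q|V = ½mv² and r = mv/(|q|B): eliminate v to get m = qB²r²/(2V).
m = (1.602×10⁻¹⁹)(0.127)²(0.583)²/(2·7140) ≈ 6.15×10⁻²⁶ kg.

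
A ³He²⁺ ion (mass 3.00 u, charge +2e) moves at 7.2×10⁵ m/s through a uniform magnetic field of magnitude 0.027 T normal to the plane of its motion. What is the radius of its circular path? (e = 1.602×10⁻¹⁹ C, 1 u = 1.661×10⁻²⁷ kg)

r ≈ 0.41 m

The magnetic force provides the centripetal force: |q|vB = mv²/r.
r = mv/(|q|B) = (4.983×10⁻²⁷)(7.2×10⁵)/((3.204×10⁻¹⁹)(0.027)) ≈ 0.41 m.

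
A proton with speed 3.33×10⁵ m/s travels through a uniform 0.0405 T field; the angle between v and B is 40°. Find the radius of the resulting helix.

r ≈ 0.0552 m

v⊥ = v sinθ = 3.33×10⁵·sin40° ≈ 2.140×10⁵ m/s.
r = m v⊥/(|q|B) = (1.673×10⁻²⁷)(2.140×10⁵)/((1.602×10⁻¹⁹)(0.0405)) ≈ 0.0552 m.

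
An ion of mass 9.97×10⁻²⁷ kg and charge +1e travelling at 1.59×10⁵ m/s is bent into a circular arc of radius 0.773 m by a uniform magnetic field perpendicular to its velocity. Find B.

B ≈ 0.0128 T

From |q|vB = mv²/r, B = mv/(|q|r).
B = (9.97×10⁻²⁷)(1.59×10⁵)/((1.602×10⁻¹⁹)(0.773)) ≈ 0.0128 T.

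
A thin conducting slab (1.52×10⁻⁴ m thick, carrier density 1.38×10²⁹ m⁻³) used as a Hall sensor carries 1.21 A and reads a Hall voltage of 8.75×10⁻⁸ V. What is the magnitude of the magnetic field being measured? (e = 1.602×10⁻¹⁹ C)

From V_H = IB/(n e t), B = V_H n e t / I.
B = (8.75×10⁻⁸)(1.38×10²⁹)(1.602×10⁻¹⁹)(1.52×10⁻⁴)/1.21 ≈ 0.243 T.

B ≈ 0.243 T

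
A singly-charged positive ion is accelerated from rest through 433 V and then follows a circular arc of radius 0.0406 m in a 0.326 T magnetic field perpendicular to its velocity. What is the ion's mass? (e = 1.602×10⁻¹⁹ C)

m ≈ 3.24×10⁻²⁶ kg

Combine |q|V = ½mv² and r = mv/(|q|B): eliminate v to get m = qB²r²/(2V).
m = (1.602×10⁻¹⁹)(0.326)²(0.0406)²/(2·433) ≈ 3.24×10⁻²⁶ kg.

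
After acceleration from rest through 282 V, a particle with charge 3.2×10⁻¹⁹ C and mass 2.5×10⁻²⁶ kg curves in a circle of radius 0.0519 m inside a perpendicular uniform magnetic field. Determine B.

B ≈ 0.128 T

v = √(2|q|V/m) = √(2·3.2×10⁻¹⁹·282/2.5×10⁻²⁶) ≈ 8.497×10⁴ m/s.
B = mv/(|q|r) = (2.5×10⁻²⁶)(8.497×10⁴)/((3.2×10⁻¹⁹)(0.0519)) ≈ 0.128 T.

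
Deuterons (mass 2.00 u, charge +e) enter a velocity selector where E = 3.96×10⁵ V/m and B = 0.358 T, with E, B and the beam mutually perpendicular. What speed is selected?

For undeflected motion the electric and magnetic forces balance: qE = qvB.
v = E/B = 3.96×10⁵/0.358 = 1.11×10⁶ m/s.

v = 1.11×10⁶ m/s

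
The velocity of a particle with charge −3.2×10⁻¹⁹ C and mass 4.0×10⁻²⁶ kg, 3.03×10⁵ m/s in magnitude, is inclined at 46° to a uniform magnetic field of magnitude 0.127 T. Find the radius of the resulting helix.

v⊥ = v sinθ = 3.03×10⁵·sin46° ≈ 2.180×10⁵ m/s.
r = m v⊥/(|q|B) = (4.0×10⁻²⁶)(2.180×10⁵)/((3.2×10⁻¹⁹)(0.127)) ≈ 0.215 m.

r ≈ 0.215 m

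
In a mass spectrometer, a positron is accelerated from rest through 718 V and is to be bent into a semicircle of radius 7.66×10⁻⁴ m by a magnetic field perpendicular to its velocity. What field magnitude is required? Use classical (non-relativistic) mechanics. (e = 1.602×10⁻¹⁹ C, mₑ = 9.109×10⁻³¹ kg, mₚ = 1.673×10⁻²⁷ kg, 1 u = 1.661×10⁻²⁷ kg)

B ≈ 0.118 T

v = √(2|q|V/m) = √(2·1.602×10⁻¹⁹·718/9.109×10⁻³¹) ≈ 1.589×10⁷ m/s.
B = mv/(|q|r) = (9.109×10⁻³¹)(1.589×10⁷)/((1.602×10⁻¹⁹)(7.66×10⁻⁴)) ≈ 0.118 T.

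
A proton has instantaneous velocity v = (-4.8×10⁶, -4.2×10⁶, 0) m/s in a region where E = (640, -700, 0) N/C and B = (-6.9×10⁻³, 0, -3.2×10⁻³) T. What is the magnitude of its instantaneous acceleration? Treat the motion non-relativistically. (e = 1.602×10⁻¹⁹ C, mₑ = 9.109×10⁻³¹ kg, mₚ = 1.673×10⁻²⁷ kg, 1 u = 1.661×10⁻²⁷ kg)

|a| ≈ 3.45×10¹² m/s²

v×B = (1.34×10⁴, -1.54×10⁴, -2.90×10⁴) N/C.
E + v×B = (1.41×10⁴, -1.61×10⁴, -2.90×10⁴) N/C.
F = q(E + v×B) = (1.602×10⁻¹⁹ C)·(1.41×10⁴, -1.61×10⁴, -2.90×10⁴) = (2.26×10⁻¹⁵, -2.57×10⁻¹⁵, -4.64×10⁻¹⁵) N.
|a| = |F|/m = 5.767×10⁻¹⁵/1.673×10⁻²⁷ ≈ 3.45×10¹² m/s².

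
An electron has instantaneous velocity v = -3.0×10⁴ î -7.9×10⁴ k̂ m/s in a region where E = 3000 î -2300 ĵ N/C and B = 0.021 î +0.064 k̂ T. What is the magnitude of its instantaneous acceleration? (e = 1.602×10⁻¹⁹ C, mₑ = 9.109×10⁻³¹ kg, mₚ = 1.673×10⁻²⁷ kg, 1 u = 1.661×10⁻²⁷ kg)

v×B = (0, 261, 0) N/C.
E + v×B = (3000, -2040, 0) N/C.
F = q(E + v×B) = (−1.602×10⁻¹⁹ C)·(3000, -2040, 0) = (-4.81×10⁻¹⁶, 3.27×10⁻¹⁶, 0) N.
|a| = |F|/m = 5.811×10⁻¹⁶/9.109×10⁻³¹ ≈ 6.38×10¹⁴ m/s².

|a| ≈ 6.38×10¹⁴ m/s²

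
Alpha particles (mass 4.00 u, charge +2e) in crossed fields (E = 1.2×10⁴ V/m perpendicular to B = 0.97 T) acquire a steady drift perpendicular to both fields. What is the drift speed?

v_d ≈ 1.2×10⁴ m/s

The steady drift has the magnetic force balancing the electric force, so v_d = E/B.
v_d = 1.2×10⁴/0.97 = 1.2×10⁴ m/s.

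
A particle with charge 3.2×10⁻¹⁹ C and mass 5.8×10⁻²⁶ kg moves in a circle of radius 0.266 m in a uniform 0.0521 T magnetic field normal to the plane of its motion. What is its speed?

v ≈ 7.65×10⁴ m/s

From |q|vB = mv²/r, v = |q|Br/m.
v = (3.2×10⁻¹⁹)(0.0521)(0.266)/5.8×10⁻²⁶ ≈ 7.65×10⁴ m/s.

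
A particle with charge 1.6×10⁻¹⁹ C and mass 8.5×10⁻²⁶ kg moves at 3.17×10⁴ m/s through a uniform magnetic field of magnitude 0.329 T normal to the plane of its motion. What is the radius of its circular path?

The magnetic force provides the centripetal force: |q|vB = mv²/r.
r = mv/(|q|B) = (8.5×10⁻²⁶)(3.17×10⁴)/((1.6×10⁻¹⁹)(0.329)) ≈ 0.0512 m.

r ≈ 0.0512 m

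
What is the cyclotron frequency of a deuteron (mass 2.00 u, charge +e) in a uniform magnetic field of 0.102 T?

f ≈ 7.83×10⁵ Hz

f = |q|B/(2πm).
f = (1.602×10⁻¹⁹)(0.102)/(2π·3.322×10⁻²⁷) ≈ 7.83×10⁵ Hz.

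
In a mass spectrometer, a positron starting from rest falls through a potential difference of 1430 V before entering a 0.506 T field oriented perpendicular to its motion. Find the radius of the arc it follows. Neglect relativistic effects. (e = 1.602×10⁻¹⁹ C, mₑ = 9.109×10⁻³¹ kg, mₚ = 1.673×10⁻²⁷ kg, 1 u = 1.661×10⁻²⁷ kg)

r ≈ 2.52×10⁻⁴ m

Acceleration: |q|V = ½mv² ⇒ v = √(2|q|V/m) = √(2·1.602×10⁻¹⁹·1430/9.109×10⁻³¹) ≈ 2.243×10⁷ m/s.
In the field: r = mv/(|q|B) = (9.109×10⁻³¹)(2.243×10⁷)/((1.602×10⁻¹⁹)(0.506)) ≈ 2.52×10⁻⁴ m.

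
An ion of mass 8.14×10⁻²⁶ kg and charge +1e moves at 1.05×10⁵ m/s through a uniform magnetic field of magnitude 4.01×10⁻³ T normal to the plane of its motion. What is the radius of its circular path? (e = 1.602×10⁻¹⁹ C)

r ≈ 13.3 m

The magnetic force provides the centripetal force: |q|vB = mv²/r.
r = mv/(|q|B) = (8.14×10⁻²⁶)(1.05×10⁵)/((1.602×10⁻¹⁹)(4.01×10⁻³)) ≈ 13.3 m.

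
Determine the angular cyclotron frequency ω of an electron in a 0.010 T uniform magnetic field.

ω ≈ 1.8×10⁹ rad/s

ω = |q|B/m.
ω = (1.602×10⁻¹⁹)(0.010)/9.109×10⁻³¹ ≈ 1.8×10⁹ rad/s.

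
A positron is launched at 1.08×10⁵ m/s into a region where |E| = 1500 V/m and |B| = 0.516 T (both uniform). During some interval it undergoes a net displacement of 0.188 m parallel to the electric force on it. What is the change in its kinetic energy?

ΔKE ≈ 4.52×10⁻¹⁷ J

The magnetic force is always ⟂ v and does no work; only the electric force changes KE.
ΔKE = F_E · d = |q|E d = (1.602×10⁻¹⁹)(1500)(0.188) ≈ 4.52×10⁻¹⁷ J.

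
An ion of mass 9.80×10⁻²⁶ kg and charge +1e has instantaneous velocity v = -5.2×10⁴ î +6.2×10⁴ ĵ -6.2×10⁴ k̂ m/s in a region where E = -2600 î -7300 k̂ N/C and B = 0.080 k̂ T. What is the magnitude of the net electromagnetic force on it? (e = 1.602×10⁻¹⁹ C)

|F| ≈ 1.40×10⁻¹⁵ N

v×B = (4960, 4160, 0) N/C.
E + v×B = (2360, 4160, -7300) N/C.
F = q(E + v×B) = (1.602×10⁻¹⁹ C)·(2360, 4160, -7300) = (3.78×10⁻¹⁶, 6.66×10⁻¹⁶, -1.17×10⁻¹⁵) N.
|F| = 1.40×10⁻¹⁵ N.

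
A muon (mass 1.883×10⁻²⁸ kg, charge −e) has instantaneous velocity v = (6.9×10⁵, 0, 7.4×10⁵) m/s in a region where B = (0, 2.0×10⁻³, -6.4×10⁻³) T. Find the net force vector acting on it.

v×B = (-1480, 4420, 1380) N/C.
F = q v×B = (−1.602×10⁻¹⁹ C)·(-1480, 4420, 1380) = (2.37×10⁻¹⁶, -7.07×10⁻¹⁶, -2.21×10⁻¹⁶) N.

F ≈ (2.37×10⁻¹⁶, -7.07×10⁻¹⁶, -2.21×10⁻¹⁶) N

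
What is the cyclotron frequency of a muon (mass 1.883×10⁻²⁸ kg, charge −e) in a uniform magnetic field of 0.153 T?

f ≈ 2.07×10⁷ Hz

f = |q|B/(2πm).
f = (1.602×10⁻¹⁹)(0.153)/(2π·1.883×10⁻²⁸) ≈ 2.07×10⁷ Hz.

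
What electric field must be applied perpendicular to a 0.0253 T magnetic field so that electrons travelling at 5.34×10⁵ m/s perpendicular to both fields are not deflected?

E = 1.35×10⁴ V/m

For straight-line motion qE = qvB, so E = vB.
E = 5.34×10⁵ × 0.0253 = 1.35×10⁴ V/m.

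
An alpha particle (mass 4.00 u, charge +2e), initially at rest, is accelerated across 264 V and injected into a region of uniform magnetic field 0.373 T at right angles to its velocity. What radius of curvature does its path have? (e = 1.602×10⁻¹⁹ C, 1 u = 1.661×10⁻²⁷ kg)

r ≈ 8.87×10⁻³ m

Acceleration: |q|V = ½mv² ⇒ v = √(2|q|V/m) = √(2·3.204×10⁻¹⁹·264/6.644×10⁻²⁷) ≈ 1.596×10⁵ m/s.
In the field: r = mv/(|q|B) = (6.644×10⁻²⁷)(1.596×10⁵)/((3.204×10⁻¹⁹)(0.373)) ≈ 8.87×10⁻³ m.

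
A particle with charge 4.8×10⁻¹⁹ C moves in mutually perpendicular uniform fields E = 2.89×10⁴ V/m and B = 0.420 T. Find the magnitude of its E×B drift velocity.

v_d ≈ 6.88×10⁴ m/s

In crossed fields the guiding centre drifts at v_d = |E×B|/B² = E/B, independent of charge and mass.
v_d = 2.89×10⁴/0.420 = 6.88×10⁴ m/s.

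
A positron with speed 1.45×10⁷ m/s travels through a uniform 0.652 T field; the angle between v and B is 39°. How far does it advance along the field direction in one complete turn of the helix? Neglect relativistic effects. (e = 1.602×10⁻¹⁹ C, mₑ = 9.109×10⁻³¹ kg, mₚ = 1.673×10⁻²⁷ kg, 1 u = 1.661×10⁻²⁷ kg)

v∥ = v cosθ = 1.45×10⁷·cos39° ≈ 1.127×10⁷ m/s.
T = 2πm/(|q|B) = 2π(9.109×10⁻³¹)/((1.602×10⁻¹⁹)(0.652)) ≈ 5.479×10⁻¹¹ s.
pitch = v∥ T = (1.127×10⁷)(5.479×10⁻¹¹) ≈ 6.17×10⁻⁴ m.

p ≈ 6.17×10⁻⁴ m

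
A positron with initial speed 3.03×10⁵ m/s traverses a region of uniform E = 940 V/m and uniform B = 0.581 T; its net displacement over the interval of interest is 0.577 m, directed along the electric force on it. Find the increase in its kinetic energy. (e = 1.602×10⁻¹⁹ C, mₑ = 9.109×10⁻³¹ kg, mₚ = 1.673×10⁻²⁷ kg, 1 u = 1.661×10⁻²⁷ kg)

ΔKE ≈ 8.69×10⁻¹⁷ J

The magnetic force is always ⟂ v and does no work; only the electric force changes KE.
ΔKE = F_E · d = |q|E d = (1.602×10⁻¹⁹)(940)(0.577) ≈ 8.69×10⁻¹⁷ J.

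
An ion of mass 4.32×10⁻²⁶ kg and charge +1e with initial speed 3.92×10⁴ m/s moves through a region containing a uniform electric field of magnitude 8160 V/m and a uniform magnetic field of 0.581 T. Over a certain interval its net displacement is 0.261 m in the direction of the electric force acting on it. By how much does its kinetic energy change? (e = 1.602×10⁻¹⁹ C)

The magnetic force is always ⟂ v and does no work; only the electric force changes KE.
ΔKE = F_E · d = |q|E d = (1.602×10⁻¹⁹)(8160)(0.261) ≈ 3.41×10⁻¹⁶ J.

ΔKE ≈ 3.41×10⁻¹⁶ J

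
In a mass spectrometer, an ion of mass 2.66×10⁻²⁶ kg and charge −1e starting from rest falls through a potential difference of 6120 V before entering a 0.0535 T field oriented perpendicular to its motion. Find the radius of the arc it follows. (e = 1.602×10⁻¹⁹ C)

r ≈ 0.843 m

Acceleration: |q|V = ½mv² ⇒ v = √(2|q|V/m) = √(2·1.602×10⁻¹⁹·6120/2.66×10⁻²⁶) ≈ 2.715×10⁵ m/s.
In the field: r = mv/(|q|B) = (2.66×10⁻²⁶)(2.715×10⁵)/((1.602×10⁻¹⁹)(0.0535)) ≈ 0.843 m.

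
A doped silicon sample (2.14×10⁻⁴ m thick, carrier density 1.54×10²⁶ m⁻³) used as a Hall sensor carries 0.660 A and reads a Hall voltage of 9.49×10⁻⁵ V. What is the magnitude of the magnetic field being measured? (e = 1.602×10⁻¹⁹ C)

From V_H = IB/(n e t), B = V_H n e t / I.
B = (9.49×10⁻⁵)(1.54×10²⁶)(1.602×10⁻¹⁹)(2.14×10⁻⁴)/0.660 ≈ 0.759 T.

B ≈ 0.759 T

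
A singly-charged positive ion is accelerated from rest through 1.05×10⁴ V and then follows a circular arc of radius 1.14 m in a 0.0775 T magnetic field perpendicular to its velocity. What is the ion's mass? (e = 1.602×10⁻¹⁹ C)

Combine |q|V = ½mv² and r = mv/(|q|B): eliminate v to get m = qB²r²/(2V).
m = (1.602×10⁻¹⁹)(0.0775)²(1.14)²/(2·1.05×10⁴) ≈ 5.95×10⁻²⁶ kg.

m ≈ 5.95×10⁻²⁶ kg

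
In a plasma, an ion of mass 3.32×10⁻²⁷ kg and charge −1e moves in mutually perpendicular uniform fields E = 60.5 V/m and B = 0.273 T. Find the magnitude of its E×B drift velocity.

In crossed fields the guiding centre drifts at v_d = |E×B|/B² = E/B, independent of charge and mass.
v_d = 60.5/0.273 = 222 m/s.

v_d ≈ 222 m/s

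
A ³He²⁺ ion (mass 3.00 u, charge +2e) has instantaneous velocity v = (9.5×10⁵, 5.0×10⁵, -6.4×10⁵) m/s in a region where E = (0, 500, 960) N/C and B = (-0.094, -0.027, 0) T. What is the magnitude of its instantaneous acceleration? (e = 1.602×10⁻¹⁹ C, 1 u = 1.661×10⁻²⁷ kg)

|a| ≈ 4.30×10¹² m/s²

v×B = (-1.73×10⁴, 6.02×10⁴, 2.14×10⁴) N/C.
E + v×B = (-1.73×10⁴, 6.07×10⁴, 2.23×10⁴) N/C.
F = q(E + v×B) = (3.204×10⁻¹⁹ C)·(-1.73×10⁴, 6.07×10⁴, 2.23×10⁴) = (-5.54×10⁻¹⁵, 1.94×10⁻¹⁴, 7.15×10⁻¹⁵) N.
|a| = |F|/m = 2.144×10⁻¹⁴/4.983×10⁻²⁷ ≈ 4.30×10¹² m/s².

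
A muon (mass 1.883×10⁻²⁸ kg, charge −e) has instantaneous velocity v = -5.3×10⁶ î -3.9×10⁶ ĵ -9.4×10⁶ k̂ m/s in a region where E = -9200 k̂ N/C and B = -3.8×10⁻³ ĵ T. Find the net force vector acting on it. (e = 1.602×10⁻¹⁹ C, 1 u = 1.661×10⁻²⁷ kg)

v×B = (-3.57×10⁴, 0, 2.01×10⁴) N/C.
E + v×B = (-3.57×10⁴, 0, 1.09×10⁴) N/C.
F = q(E + v×B) = (−1.602×10⁻¹⁹ C)·(-3.57×10⁴, 0, 1.09×10⁴) = (5.72×10⁻¹⁵, 0, -1.75×10⁻¹⁵) N.

F ≈ (5.72×10⁻¹⁵, 0, -1.75×10⁻¹⁵) N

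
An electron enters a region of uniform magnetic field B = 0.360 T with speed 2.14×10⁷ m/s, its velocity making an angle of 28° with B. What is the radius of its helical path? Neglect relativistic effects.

v⊥ = v sinθ = 2.14×10⁷·sin28° ≈ 1.005×10⁷ m/s.
r = m v⊥/(|q|B) = (9.109×10⁻³¹)(1.005×10⁷)/((1.602×10⁻¹⁹)(0.360)) ≈ 1.59×10⁻⁴ m.

r ≈ 1.59×10⁻⁴ m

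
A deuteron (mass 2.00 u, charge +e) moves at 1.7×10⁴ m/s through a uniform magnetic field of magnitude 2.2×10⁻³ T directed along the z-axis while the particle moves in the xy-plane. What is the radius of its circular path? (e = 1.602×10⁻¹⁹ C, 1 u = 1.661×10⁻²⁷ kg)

r ≈ 0.16 m

The magnetic force provides the centripetal force: |q|vB = mv²/r.
r = mv/(|q|B) = (3.322×10⁻²⁷)(1.7×10⁴)/((1.602×10⁻¹⁹)(2.2×10⁻³)) ≈ 0.16 m.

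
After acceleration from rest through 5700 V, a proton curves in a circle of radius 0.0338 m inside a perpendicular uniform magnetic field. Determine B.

B ≈ 0.323 T

v = √(2|q|V/m) = √(2·1.602×10⁻¹⁹·5700/1.673×10⁻²⁷) ≈ 1.045×10⁶ m/s.
B = mv/(|q|r) = (1.673×10⁻²⁷)(1.045×10⁶)/((1.602×10⁻¹⁹)(0.0338)) ≈ 0.323 T.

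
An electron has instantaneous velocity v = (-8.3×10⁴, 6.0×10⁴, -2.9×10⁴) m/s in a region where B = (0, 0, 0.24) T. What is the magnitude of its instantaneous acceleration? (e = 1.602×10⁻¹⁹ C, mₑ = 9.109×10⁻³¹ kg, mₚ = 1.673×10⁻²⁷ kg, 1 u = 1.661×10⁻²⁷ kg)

|a| ≈ 4.32×10¹⁵ m/s²

v×B = (1.44×10⁴, 1.99×10⁴, 0) N/C.
F = q v×B = (−1.602×10⁻¹⁹ C)·(1.44×10⁴, 1.99×10⁴, 0) = (-2.31×10⁻¹⁵, -3.19×10⁻¹⁵, 0) N.
|a| = |F|/m = 3.938×10⁻¹⁵/9.109×10⁻³¹ ≈ 4.32×10¹⁵ m/s².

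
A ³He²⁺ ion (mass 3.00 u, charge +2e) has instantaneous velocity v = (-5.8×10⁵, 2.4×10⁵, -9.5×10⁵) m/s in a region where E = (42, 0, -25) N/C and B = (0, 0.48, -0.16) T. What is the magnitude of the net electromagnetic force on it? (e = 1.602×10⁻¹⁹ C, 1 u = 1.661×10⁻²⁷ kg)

|F| ≈ 1.64×10⁻¹³ N

v×B = (4.18×10⁵, -9.28×10⁴, -2.78×10⁵) N/C.
E + v×B = (4.18×10⁵, -9.28×10⁴, -2.78×10⁵) N/C.
F = q(E + v×B) = (3.204×10⁻¹⁹ C)·(4.18×10⁵, -9.28×10⁴, -2.78×10⁵) = (1.34×10⁻¹³, -2.97×10⁻¹⁴, -8.92×10⁻¹⁴) N.
|F| = 1.64×10⁻¹³ N.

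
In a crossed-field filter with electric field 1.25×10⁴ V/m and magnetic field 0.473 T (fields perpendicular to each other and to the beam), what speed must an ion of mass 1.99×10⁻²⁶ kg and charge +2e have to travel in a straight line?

Zero net Lorentz force requires |qE| = |q v×B|, i.e. E = vB.
v = E/B = 1.25×10⁴/0.473 = 2.64×10⁴ m/s.

v = 2.64×10⁴ m/s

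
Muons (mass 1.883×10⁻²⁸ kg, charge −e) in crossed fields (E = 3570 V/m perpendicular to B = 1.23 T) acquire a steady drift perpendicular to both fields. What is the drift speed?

v_d ≈ 2900 m/s

The E×B drift speed is v_d = E/B.
v_d = 3570/1.23 = 2900 m/s.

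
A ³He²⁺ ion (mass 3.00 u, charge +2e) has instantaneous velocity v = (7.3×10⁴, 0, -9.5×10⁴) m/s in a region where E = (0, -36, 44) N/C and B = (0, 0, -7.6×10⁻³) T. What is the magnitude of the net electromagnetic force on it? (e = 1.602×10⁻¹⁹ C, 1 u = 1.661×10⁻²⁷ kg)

|F| ≈ 1.67×10⁻¹⁶ N

v×B = (0, 555, 0) N/C.
E + v×B = (0, 519, 44.0) N/C.
F = q(E + v×B) = (3.204×10⁻¹⁹ C)·(0, 519, 44.0) = (0, 1.66×10⁻¹⁶, 1.41×10⁻¹⁷) N.
|F| = 1.67×10⁻¹⁶ N.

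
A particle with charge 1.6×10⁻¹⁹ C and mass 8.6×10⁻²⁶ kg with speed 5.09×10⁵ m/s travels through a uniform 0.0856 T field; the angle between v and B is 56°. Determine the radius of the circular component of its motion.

v⊥ = v sinθ = 5.09×10⁵·sin56° ≈ 4.220×10⁵ m/s.
r = m v⊥/(|q|B) = (8.6×10⁻²⁶)(4.220×10⁵)/((1.6×10⁻¹⁹)(0.0856)) ≈ 2.65 m.

r ≈ 2.65 m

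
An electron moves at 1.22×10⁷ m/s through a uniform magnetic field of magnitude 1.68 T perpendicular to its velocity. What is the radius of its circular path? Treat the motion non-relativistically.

r ≈ 4.13×10⁻⁵ m

The magnetic force provides the centripetal force: |q|vB = mv²/r.
r = mv/(|q|B) = (9.109×10⁻³¹)(1.22×10⁷)/((1.602×10⁻¹⁹)(1.68)) ≈ 4.13×10⁻⁵ m.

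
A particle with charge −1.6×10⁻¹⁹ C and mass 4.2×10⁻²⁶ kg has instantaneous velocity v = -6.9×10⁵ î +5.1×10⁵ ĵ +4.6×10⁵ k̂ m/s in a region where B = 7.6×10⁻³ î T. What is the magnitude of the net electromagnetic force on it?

|F| ≈ 8.35×10⁻¹⁶ N

v×B = (0, 3500, -3880) N/C.
F = q v×B = (−1.6×10⁻¹⁹ C)·(0, 3500, -3880) = (0, -5.59×10⁻¹⁶, 6.20×10⁻¹⁶) N.
|F| = 8.35×10⁻¹⁶ N.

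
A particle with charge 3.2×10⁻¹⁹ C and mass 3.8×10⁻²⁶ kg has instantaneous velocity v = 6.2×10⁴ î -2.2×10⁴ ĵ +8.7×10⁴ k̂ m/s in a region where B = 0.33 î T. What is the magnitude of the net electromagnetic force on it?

v×B = (0, 2.87×10⁴, 7260) N/C.
F = q v×B = (3.2×10⁻¹⁹ C)·(0, 2.87×10⁴, 7260) = (0, 9.19×10⁻¹⁵, 2.32×10⁻¹⁵) N.
|F| = 9.48×10⁻¹⁵ N.

|F| ≈ 9.48×10⁻¹⁵ N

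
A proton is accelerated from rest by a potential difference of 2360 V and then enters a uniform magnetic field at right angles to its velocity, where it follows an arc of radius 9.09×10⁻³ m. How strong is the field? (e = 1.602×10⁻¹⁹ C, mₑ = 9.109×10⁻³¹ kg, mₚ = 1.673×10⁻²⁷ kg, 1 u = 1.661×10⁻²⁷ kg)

v = √(2|q|V/m) = √(2·1.602×10⁻¹⁹·2360/1.673×10⁻²⁷) ≈ 6.723×10⁵ m/s.
B = mv/(|q|r) = (1.673×10⁻²⁷)(6.723×10⁵)/((1.602×10⁻¹⁹)(9.09×10⁻³)) ≈ 0.772 T.

B ≈ 0.772 T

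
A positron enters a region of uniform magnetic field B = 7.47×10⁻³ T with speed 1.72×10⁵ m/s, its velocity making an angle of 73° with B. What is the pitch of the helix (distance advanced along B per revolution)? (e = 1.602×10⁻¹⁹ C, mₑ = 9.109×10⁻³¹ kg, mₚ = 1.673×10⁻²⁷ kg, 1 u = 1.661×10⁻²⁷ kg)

v∥ = v cosθ = 1.72×10⁵·cos73° ≈ 5.029×10⁴ m/s.
T = 2πm/(|q|B) = 2π(9.109×10⁻³¹)/((1.602×10⁻¹⁹)(7.47×10⁻³)) ≈ 4.783×10⁻⁹ s.
pitch = v∥ T = (5.029×10⁴)(4.783×10⁻⁹) ≈ 2.41×10⁻⁴ m.

p ≈ 2.41×10⁻⁴ m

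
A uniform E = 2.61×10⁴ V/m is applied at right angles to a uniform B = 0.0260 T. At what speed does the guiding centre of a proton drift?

v_d ≈ 1.00×10⁶ m/s

The steady drift has the magnetic force balancing the electric force, so v_d = E/B.
v_d = 2.61×10⁴/0.0260 = 1.00×10⁶ m/s.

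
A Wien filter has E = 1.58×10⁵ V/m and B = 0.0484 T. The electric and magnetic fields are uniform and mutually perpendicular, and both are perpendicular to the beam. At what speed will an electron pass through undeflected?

v = 3.26×10⁶ m/s

For undeflected motion the electric and magnetic forces balance: qE = qvB.
v = E/B = 1.58×10⁵/0.0484 = 3.26×10⁶ m/s.
The result is independent of the particle's charge and mass.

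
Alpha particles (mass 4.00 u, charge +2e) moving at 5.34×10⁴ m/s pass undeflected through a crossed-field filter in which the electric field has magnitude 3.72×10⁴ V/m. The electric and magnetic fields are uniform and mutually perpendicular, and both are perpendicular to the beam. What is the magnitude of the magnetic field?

Balance of forces in the selector: qE = qvB ⇒ B = E/v.
B = 3.72×10⁴/5.34×10⁴ = 0.697 T.

B = 0.697 T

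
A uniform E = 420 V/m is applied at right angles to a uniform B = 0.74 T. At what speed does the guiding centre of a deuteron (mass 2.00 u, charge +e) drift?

The steady drift has the magnetic force balancing the electric force, so v_d = E/B.
v_d = 420/0.74 = 570 m/s.

v_d ≈ 570 m/s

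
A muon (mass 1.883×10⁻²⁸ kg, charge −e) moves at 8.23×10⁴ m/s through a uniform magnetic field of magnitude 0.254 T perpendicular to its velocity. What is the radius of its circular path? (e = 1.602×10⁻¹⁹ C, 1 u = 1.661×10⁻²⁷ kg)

r ≈ 3.81×10⁻⁴ m

The magnetic force provides the centripetal force: |q|vB = mv²/r.
r = mv/(|q|B) = (1.883×10⁻²⁸)(8.23×10⁴)/((1.602×10⁻¹⁹)(0.254)) ≈ 3.81×10⁻⁴ m.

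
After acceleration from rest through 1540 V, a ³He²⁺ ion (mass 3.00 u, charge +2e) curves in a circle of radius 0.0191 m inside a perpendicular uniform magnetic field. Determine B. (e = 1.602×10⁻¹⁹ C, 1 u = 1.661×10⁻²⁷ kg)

B ≈ 0.362 T

v = √(2|q|V/m) = √(2·3.204×10⁻¹⁹·1540/4.983×10⁻²⁷) ≈ 4.450×10⁵ m/s.
B = mv/(|q|r) = (4.983×10⁻²⁷)(4.450×10⁵)/((3.204×10⁻¹⁹)(0.0191)) ≈ 0.362 T.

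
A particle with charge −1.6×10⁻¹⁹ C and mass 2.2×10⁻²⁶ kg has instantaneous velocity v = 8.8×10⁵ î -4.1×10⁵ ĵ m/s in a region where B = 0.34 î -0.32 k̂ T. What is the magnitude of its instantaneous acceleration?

v×B = (1.31×10⁵, 2.82×10⁵, 1.39×10⁵) N/C.
F = q v×B = (−1.6×10⁻¹⁹ C)·(1.31×10⁵, 2.82×10⁵, 1.39×10⁵) = (-2.10×10⁻¹⁴, -4.51×10⁻¹⁴, -2.23×10⁻¹⁴) N.
|a| = |F|/m = 5.448×10⁻¹⁴/2.2×10⁻²⁶ ≈ 2.48×10¹² m/s².

|a| ≈ 2.48×10¹² m/s²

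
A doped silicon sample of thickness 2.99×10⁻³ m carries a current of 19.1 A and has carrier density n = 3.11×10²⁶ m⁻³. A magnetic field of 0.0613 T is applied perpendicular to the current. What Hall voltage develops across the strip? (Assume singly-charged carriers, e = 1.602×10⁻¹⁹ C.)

V_H = IB/(n e t).
V_H = (19.1)(0.0613)/((3.11×10²⁶)(1.602×10⁻¹⁹)(2.99×10⁻³)) ≈ 7.86×10⁻⁶ V.

V_H ≈ 7.86×10⁻⁶ V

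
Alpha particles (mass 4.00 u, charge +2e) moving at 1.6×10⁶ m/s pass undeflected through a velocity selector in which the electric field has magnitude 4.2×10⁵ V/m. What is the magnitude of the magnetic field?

Balance of forces in the selector: qE = qvB ⇒ B = E/v.
B = 4.2×10⁵/1.6×10⁶ = 0.26 T.

B = 0.26 T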